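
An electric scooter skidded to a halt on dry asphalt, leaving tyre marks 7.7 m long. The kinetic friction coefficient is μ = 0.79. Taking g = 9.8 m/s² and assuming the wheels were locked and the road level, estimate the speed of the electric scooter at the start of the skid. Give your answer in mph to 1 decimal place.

Deceleration a = μg = 0.79 × 9.8 = 7.742 m/s².
v = √(2a·d) = √(2 × 7.742 × 7.7) = √119.227 = 10.9191 m/s.
= 10.9191 ÷ 0.44704 = 24.425 mph.

Initial speed ≈ 24.4 mph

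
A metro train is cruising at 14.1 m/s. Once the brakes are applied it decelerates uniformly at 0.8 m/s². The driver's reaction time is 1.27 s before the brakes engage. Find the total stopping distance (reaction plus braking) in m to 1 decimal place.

Reaction distance = v·t_r = 14.1000 × 1.27 = 17.907 m.
Braking distance = v²/(2a) = 14.1000² / (2 × 0.800) = 198.810 / 1.600 = 124.256 m.
Total = 17.907 + 124.256 = 142.163 m.

Total stopping distance ≈ 142.2 m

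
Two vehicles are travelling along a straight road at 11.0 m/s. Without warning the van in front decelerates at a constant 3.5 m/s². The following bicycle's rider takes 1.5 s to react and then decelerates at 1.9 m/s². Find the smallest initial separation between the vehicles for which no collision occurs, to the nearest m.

Leader travels v²/(2a_L) = 121.000 / 7.000 = 17.286 m before stopping.
Follower covers v·t_r = 11.0000 × 1.5 = 16.500 m while reacting, then v²/(2a_F) = 121.000 / 3.800 = 31.842 m while braking, for a total of 16.500 + 31.842 = 48.342 m.
Since a_F ≤ a_L and the follower starts braking later, the follower is never slower than the leader, so the closest approach is when both have stopped.
Minimum gap = 48.342 − 17.286 = 31.056 m.

Minimum gap ≈ 31 m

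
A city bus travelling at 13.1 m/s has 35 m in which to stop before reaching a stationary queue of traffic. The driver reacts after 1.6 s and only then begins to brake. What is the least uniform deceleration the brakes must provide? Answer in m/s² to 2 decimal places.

Distance covered during reaction = 13.1000 × 1.6 = 20.960 m.
Distance available for braking: 35 − 20.960 = 14.040 m.
v² = 2a·d ⇒ a = v²/(2d) = 13.1000² / (2 × 14.040) = 171.610 / 28.080 = 6.1115 m/s².

Required deceleration ≈ 6.11 m/s²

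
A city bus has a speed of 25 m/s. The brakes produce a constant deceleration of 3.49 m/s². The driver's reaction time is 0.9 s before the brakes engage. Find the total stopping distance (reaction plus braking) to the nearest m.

Reaction distance = v·t_r = 25.0000 × 0.9 = 22.500 m.
Braking distance = v²/(2a) = 25.0000² / (2 × 3.490) = 625.000 / 6.980 = 89.542 m.
Total = 22.500 + 89.542 = 112.042 m.

Total stopping distance ≈ 112 m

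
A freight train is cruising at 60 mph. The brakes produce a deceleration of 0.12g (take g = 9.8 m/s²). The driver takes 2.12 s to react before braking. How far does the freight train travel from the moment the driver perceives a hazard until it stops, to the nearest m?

60 mph × 0.44704 = 26.8224 m/s.
a = 0.12 × 9.8 = 1.176 m/s².
Reaction distance = v·t_r = 26.8224 × 2.12 = 56.863 m.
Braking distance = v²/(2a) = 26.8224² / (2 × 1.176) = 719.441 / 2.352 = 305.885 m.
Total = 56.863 + 305.885 = 362.748 m.

Total stopping distance ≈ 363 m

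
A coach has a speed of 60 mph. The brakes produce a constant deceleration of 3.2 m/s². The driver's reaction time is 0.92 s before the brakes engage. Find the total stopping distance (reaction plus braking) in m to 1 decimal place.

Total stopping distance ≈ 137.1 m

60 mph × 0.44704 = 26.8224 m/s.
Reaction distance = v·t_r = 26.8224 × 0.92 = 24.677 m.
Braking distance = v²/(2a) = 26.8224² / (2 × 3.200) = 719.441 / 6.400 = 112.413 m.
Total = 24.677 + 112.413 = 137.090 m.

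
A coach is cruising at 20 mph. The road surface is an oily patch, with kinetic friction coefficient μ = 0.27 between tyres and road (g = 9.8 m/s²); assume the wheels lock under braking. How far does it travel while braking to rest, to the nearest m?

20 mph × 0.44704 = 8.9408 m/s.
a = μg = 0.27 × 9.8 = 2.646 m/s².
Braking distance = v²/(2a) = 8.9408² / (2 × 2.646) = 79.938 / 5.292 = 15.105 m.

Braking distance ≈ 15 m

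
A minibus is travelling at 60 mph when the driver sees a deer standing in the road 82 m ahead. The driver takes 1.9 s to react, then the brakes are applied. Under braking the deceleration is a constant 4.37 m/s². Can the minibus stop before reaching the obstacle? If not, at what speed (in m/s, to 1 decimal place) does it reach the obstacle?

No — it strikes the obstacle at 21.2 m/s

60 mph × 0.44704 = 26.8224 m/s.
Reaction distance = 26.8224 × 1.9 = 50.963 m.
Braking distance needed to stop: v²/(2a) = 719.441 / 8.740 = 82.316 m, so total needed = 50.963 + 82.316 = 133.279 m > 82 m — it cannot stop.
Distance remaining when braking begins: 82 − 50.963 = 31.037 m.
v² = v₀² − 2a·d = 719.441 − 2 × 4.370 × 31.037 = 448.178 m²/s².
v = √448.178 = 21.170 m/s.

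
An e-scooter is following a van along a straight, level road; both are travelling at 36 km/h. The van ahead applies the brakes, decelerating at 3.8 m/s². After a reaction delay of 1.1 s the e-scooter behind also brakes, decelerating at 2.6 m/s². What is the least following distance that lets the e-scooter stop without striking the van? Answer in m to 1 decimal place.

Minimum gap ≈ 17.1 m

36 km/h ÷ 3.6 = 10.0000 m/s.
Leader travels v²/(2a_L) = 100.000 / 7.600 = 13.158 m before stopping.
Follower covers v·t_r = 10.0000 × 1.1 = 11.000 m while reacting, then v²/(2a_F) = 100.000 / 5.200 = 19.231 m while braking, for a total of 11.000 + 19.231 = 30.231 m.
Since a_F ≤ a_L and the follower starts braking later, the follower is never slower than the leader, so the closest approach is when both have stopped.
Minimum gap = 30.231 − 13.158 = 17.073 m.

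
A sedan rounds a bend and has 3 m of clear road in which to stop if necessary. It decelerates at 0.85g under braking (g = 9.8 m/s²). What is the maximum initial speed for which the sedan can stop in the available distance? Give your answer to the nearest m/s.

Maximum speed ≈ 7 m/s

a = 0.85 × 9.8 = 8.330 m/s².
v²/(2a) = d ⇒ v = √(2 × 8.330 × 3) = √49.98 = 7.0697 m/s.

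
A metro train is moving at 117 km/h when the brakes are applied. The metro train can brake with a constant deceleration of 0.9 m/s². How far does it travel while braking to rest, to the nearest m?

117 km/h ÷ 3.6 = 32.5000 m/s.
Braking distance = v²/(2a) = 32.5000² / (2 × 0.900) = 1056.250 / 1.800 = 586.806 m.

Braking distance ≈ 587 m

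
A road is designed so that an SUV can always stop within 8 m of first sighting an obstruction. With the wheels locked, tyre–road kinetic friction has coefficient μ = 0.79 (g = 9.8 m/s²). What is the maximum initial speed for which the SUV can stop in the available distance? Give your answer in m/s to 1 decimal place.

Maximum speed ≈ 11.1 m/s

a = μg = 0.79 × 9.8 = 7.742 m/s².
v²/(2a) = d ⇒ v = √(2 × 7.742 × 8) = √123.87 = 11.1297 m/s.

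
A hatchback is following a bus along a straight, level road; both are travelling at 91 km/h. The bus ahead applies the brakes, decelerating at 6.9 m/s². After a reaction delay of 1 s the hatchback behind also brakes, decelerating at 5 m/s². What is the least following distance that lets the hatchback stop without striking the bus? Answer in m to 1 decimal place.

Minimum gap ≈ 42.9 m

91 km/h ÷ 3.6 = 25.2778 m/s.
Leader travels v²/(2a_L) = 638.967 / 13.800 = 46.302 m before stopping.
Follower covers v·t_r = 25.2778 × 1 = 25.278 m while reacting, then v²/(2a_F) = 638.967 / 10.000 = 63.897 m while braking, for a total of 25.278 + 63.897 = 89.175 m.
Since a_F ≤ a_L and the follower starts braking later, the follower is never slower than the leader, so the closest approach is when both have stopped.
Minimum gap = 89.175 − 46.302 = 42.873 m.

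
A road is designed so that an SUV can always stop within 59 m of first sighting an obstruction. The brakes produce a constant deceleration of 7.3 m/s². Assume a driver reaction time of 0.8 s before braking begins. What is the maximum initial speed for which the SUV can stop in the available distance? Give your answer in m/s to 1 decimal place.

Stopping distance: v·t_r + v²/(2a) = 59 with t_r = 0.8 s and a = 7.300 m/s².
So v² + 11.680 v − 861.40 = 0.
Positive root: v = −a·t_r + √((a·t_r)² + 2a·d) = −5.840 + √(34.106 + 861.40) = 24.0850 m/s.

Maximum speed ≈ 24.1 m/s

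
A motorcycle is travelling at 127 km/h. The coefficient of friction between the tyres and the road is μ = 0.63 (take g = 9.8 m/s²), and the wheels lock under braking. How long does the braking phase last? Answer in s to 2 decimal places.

127 km/h ÷ 3.6 = 35.2778 m/s.
a = μg = 0.63 × 9.8 = 6.174 m/s².
Braking time = v/a = 35.2778 / 6.174 = 5.714 s.

Braking time ≈ 5.71 s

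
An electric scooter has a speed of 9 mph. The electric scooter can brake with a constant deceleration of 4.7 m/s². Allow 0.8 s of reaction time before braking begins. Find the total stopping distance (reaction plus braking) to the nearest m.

9 mph × 0.44704 = 4.0234 m/s.
Reaction distance = v·t_r = 4.0234 × 0.8 = 3.219 m.
Braking distance = v²/(2a) = 4.0234² / (2 × 4.700) = 16.188 / 9.400 = 1.722 m.
Total = 3.219 + 1.722 = 4.941 m.

Total stopping distance ≈ 5 m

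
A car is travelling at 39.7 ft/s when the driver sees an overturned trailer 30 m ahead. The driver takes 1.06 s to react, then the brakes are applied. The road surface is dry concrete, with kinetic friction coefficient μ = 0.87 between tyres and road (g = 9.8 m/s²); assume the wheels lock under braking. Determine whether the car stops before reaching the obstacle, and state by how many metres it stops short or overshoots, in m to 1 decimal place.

39.7 ft/s × 0.3048 = 12.1006 m/s.
a = μg = 0.87 × 9.8 = 8.526 m/s².
Reaction distance = 12.1006 × 1.06 = 12.827 m.
Braking distance = v²/(2a) = 146.425 / 17.052 = 8.587 m.
Total stopping distance = 12.827 + 8.587 = 21.414 m, vs 30 m available — it stops with 30 − 21.414 = 8.586 m to spare.

Yes — it stops 8.6 m short of the obstacle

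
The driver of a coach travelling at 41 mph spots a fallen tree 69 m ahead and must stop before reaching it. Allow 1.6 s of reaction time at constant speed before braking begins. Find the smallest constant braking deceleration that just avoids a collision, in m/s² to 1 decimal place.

41 mph × 0.44704 = 18.3286 m/s.
Distance covered during reaction = 18.3286 × 1.6 = 29.326 m.
Distance available for braking: 69 − 29.326 = 39.674 m.
v² = 2a·d ⇒ a = v²/(2d) = 18.3286² / (2 × 39.674) = 335.938 / 79.348 = 4.2337 m/s².

Required deceleration ≈ 4.2 m/s²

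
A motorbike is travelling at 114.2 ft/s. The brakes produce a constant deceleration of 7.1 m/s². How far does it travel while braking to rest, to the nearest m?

Braking distance ≈ 85 m

114.2 ft/s × 0.3048 = 34.8082 m/s.
Braking distance = v²/(2a) = 34.8082² / (2 × 7.100) = 1211.611 / 14.200 = 85.325 m.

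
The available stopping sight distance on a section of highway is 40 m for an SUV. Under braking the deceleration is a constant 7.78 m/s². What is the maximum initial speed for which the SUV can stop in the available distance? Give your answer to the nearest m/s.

v²/(2a) = d ⇒ v = √(2 × 7.780 × 40) = √622.40 = 24.9479 m/s.

Maximum speed ≈ 25 m/s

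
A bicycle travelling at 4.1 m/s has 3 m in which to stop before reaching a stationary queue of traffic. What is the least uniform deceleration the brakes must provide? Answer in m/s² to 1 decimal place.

v² = 2a·d ⇒ a = v²/(2d) = 4.1000² / (2 × 3.000) = 16.810 / 6.000 = 2.8017 m/s².

Required deceleration ≈ 2.8 m/s²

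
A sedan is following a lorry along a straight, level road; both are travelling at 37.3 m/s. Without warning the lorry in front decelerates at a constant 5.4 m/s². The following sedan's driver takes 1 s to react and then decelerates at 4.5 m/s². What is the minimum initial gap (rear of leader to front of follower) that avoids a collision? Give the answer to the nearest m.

Leader travels v²/(2a_L) = 1391.290 / 10.800 = 128.823 m before stopping.
Follower covers v·t_r = 37.3000 × 1 = 37.300 m while reacting, then v²/(2a_F) = 1391.290 / 9.000 = 154.588 m while braking, for a total of 37.300 + 154.588 = 191.888 m.
Since a_F ≤ a_L and the follower starts braking later, the follower is never slower than the leader, so the closest approach is when both have stopped.
Minimum gap = 191.888 − 128.823 = 63.065 m.

Minimum gap ≈ 63 m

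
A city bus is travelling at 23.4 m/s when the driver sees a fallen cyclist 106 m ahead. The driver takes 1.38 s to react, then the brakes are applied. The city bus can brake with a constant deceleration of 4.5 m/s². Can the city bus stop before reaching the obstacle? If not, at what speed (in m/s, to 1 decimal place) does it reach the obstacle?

Reaction distance = 23.4000 × 1.38 = 32.292 m.
Braking distance = v²/(2a) = 547.560 / 9.000 = 60.840 m.
Total stopping distance = 32.292 + 60.840 = 93.132 m, vs 106 m available — it stops with 106 − 93.132 = 12.868 m to spare.

Yes — it stops about 12.9 m short of the obstacle, so it never reaches it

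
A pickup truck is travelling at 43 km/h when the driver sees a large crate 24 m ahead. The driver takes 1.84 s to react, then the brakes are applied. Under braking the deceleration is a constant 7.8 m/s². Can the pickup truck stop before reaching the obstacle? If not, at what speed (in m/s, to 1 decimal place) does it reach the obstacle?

No — it strikes the obstacle at 10.5 m/s

43 km/h ÷ 3.6 = 11.9444 m/s.
Reaction distance = 11.9444 × 1.84 = 21.978 m.
Braking distance needed to stop: v²/(2a) = 142.669 / 15.600 = 9.145 m, so total needed = 21.978 + 9.145 = 31.123 m > 24 m — it cannot stop.
Distance remaining when braking begins: 24 − 21.978 = 2.022 m.
v² = v₀² − 2a·d = 142.669 − 2 × 7.800 × 2.022 = 111.126 m²/s².
v = √111.126 = 10.542 m/s.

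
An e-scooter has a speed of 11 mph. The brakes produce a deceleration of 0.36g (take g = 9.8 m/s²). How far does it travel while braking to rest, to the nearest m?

Braking distance ≈ 3 m

11 mph × 0.44704 = 4.9174 m/s.
a = 0.36 × 9.8 = 3.528 m/s².
Braking distance = v²/(2a) = 4.9174² / (2 × 3.528) = 24.181 / 7.056 = 3.427 m.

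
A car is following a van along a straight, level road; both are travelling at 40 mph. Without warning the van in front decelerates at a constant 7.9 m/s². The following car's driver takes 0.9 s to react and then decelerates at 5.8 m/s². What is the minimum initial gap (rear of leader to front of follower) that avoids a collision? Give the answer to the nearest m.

Minimum gap ≈ 23 m

40 mph × 0.44704 = 17.8816 m/s.
Leader travels v²/(2a_L) = 319.752 / 15.800 = 20.237 m before stopping.
Follower covers v·t_r = 17.8816 × 0.9 = 16.093 m while reacting, then v²/(2a_F) = 319.752 / 11.600 = 27.565 m while braking, for a total of 16.093 + 27.565 = 43.658 m.
Since a_F ≤ a_L and the follower starts braking later, the follower is never slower than the leader, so the closest approach is when both have stopped.
Minimum gap = 43.658 − 20.237 = 23.421 m.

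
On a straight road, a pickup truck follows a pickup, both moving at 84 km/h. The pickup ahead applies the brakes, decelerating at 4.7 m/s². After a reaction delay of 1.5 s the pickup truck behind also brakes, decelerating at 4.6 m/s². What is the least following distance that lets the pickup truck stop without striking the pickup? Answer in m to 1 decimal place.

Minimum gap ≈ 36.3 m

84 km/h ÷ 3.6 = 23.3333 m/s.
Leader travels v²/(2a_L) = 544.443 / 9.400 = 57.919 m before stopping.
Follower covers v·t_r = 23.3333 × 1.5 = 35.000 m while reacting, then v²/(2a_F) = 544.443 / 9.200 = 59.179 m while braking, for a total of 35.000 + 59.179 = 94.179 m.
Since a_F ≤ a_L and the follower starts braking later, the follower is never slower than the leader, so the closest approach is when both have stopped.
Minimum gap = 94.179 − 57.919 = 36.260 m.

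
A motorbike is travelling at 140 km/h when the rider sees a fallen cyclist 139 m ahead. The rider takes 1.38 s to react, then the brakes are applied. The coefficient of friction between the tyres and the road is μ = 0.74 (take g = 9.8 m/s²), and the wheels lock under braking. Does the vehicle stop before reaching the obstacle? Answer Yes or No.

140 km/h ÷ 3.6 = 38.8889 m/s.
a = μg = 0.74 × 9.8 = 7.252 m/s².
Reaction distance = 38.8889 × 1.38 = 53.667 m.
Braking distance = v²/(2a) = 1512.347 / 14.504 = 104.271 m.
Total stopping distance = 53.667 + 104.271 = 157.938 m, vs 139 m available — it cannot stop in time and overshoots by 157.938 − 139 = 18.938 m.

No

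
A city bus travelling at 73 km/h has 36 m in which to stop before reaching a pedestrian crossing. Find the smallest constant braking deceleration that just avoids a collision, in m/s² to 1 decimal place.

Required deceleration ≈ 5.7 m/s²

73 km/h ÷ 3.6 = 20.2778 m/s.
v² = 2a·d ⇒ a = v²/(2d) = 20.2778² / (2 × 36.000) = 411.189 / 72.000 = 5.7110 m/s².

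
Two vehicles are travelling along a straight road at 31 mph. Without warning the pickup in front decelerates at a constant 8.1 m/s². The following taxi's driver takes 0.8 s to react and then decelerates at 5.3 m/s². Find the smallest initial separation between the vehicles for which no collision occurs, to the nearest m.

Minimum gap ≈ 17 m

31 mph × 0.44704 = 13.8582 m/s.
Leader travels v²/(2a_L) = 192.050 / 16.200 = 11.855 m before stopping.
Follower covers v·t_r = 13.8582 × 0.8 = 11.087 m while reacting, then v²/(2a_F) = 192.050 / 10.600 = 18.118 m while braking, for a total of 11.087 + 18.118 = 29.205 m.
Since a_F ≤ a_L and the follower starts braking later, the follower is never slower than the leader, so the closest approach is when both have stopped.
Minimum gap = 29.205 − 11.855 = 17.350 m.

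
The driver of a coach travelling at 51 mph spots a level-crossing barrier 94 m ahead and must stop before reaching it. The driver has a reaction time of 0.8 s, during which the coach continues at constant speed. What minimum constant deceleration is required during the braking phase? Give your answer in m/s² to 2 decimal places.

51 mph × 0.44704 = 22.7990 m/s.
Distance covered during reaction = 22.7990 × 0.8 = 18.239 m.
Distance available for braking: 94 − 18.239 = 75.761 m.
v² = 2a·d ⇒ a = v²/(2d) = 22.7990² / (2 × 75.761) = 519.794 / 151.522 = 3.4305 m/s².

Required deceleration ≈ 3.43 m/s²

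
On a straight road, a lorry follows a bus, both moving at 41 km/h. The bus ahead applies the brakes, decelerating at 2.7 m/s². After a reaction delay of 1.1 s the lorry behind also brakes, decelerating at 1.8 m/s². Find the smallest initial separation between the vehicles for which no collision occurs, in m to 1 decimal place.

41 km/h ÷ 3.6 = 11.3889 m/s.
Leader travels v²/(2a_L) = 129.707 / 5.400 = 24.020 m before stopping.
Follower covers v·t_r = 11.3889 × 1.1 = 12.528 m while reacting, then v²/(2a_F) = 129.707 / 3.600 = 36.030 m while braking, for a total of 12.528 + 36.030 = 48.558 m.
Since a_F ≤ a_L and the follower starts braking later, the follower is never slower than the leader, so the closest approach is when both have stopped.
Minimum gap = 48.558 − 24.020 = 24.538 m.

Minimum gap ≈ 24.5 m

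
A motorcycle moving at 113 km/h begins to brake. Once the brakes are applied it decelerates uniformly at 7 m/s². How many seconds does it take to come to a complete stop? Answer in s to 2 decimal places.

Braking time ≈ 4.48 s

113 km/h ÷ 3.6 = 31.3889 m/s.
Braking time = v/a = 31.3889 / 7.000 = 4.484 s.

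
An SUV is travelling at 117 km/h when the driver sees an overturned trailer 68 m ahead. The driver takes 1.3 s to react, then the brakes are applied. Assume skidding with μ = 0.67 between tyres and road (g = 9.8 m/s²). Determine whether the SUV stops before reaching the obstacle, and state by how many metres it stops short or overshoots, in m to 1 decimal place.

117 km/h ÷ 3.6 = 32.5000 m/s.
a = μg = 0.67 × 9.8 = 6.566 m/s².
Reaction distance = 32.5000 × 1.3 = 42.250 m.
Braking distance = v²/(2a) = 1056.250 / 13.132 = 80.433 m.
Total stopping distance = 42.250 + 80.433 = 122.683 m, vs 68 m available — it cannot stop in time and overshoots by 122.683 − 68 = 54.683 m.

No — it overshoots by 54.7 m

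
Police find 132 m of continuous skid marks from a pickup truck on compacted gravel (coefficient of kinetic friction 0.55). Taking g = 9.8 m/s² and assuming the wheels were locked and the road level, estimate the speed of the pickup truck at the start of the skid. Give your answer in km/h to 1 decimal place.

Initial speed ≈ 135.8 km/h

Deceleration a = μg = 0.55 × 9.8 = 5.390 m/s².
v = √(2a·d) = √(2 × 5.390 × 132) = √1422.960 = 37.7221 m/s.
= 37.7221 × 3.6 = 135.800 km/h.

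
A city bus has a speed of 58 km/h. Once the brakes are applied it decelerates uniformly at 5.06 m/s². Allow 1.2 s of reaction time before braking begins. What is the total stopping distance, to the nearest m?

Total stopping distance ≈ 45 m

58 km/h ÷ 3.6 = 16.1111 m/s.
Reaction distance = v·t_r = 16.1111 × 1.2 = 19.333 m.
Braking distance = v²/(2a) = 16.1111² / (2 × 5.060) = 259.568 / 10.120 = 25.649 m.
Total = 19.333 + 25.649 = 44.982 m.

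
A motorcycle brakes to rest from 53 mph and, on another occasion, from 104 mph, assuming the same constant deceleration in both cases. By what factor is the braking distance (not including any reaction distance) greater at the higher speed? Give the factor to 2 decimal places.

Factor ≈ 3.85

Braking distance d = v²/(2a), so with a fixed, d ∝ v².
Factor = (104/53)² = 1.9623² = 3.8506.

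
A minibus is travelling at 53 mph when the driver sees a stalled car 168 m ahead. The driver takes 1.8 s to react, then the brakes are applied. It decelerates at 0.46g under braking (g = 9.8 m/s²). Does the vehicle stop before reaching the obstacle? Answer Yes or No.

Yes

53 mph × 0.44704 = 23.6931 m/s.
a = 0.46 × 9.8 = 4.508 m/s².
Reaction distance = 23.6931 × 1.8 = 42.648 m.
Braking distance = v²/(2a) = 561.363 / 9.016 = 62.263 m.
Total stopping distance = 42.648 + 62.263 = 104.911 m, vs 168 m available — it stops with 168 − 104.911 = 63.089 m to spare.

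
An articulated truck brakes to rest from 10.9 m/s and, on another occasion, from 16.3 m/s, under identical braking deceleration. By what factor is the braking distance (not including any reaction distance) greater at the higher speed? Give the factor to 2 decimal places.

Braking distance d = v²/(2a), so with a fixed, d ∝ v².
Factor = (16.3/10.9)² = 1.4954² = 2.2362.

Factor ≈ 2.24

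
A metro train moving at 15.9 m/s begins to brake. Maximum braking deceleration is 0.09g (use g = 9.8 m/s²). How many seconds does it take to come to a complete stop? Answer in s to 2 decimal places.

a = 0.09 × 9.8 = 0.882 m/s².
Braking time = v/a = 15.9000 / 0.882 = 18.027 s.

Braking time ≈ 18.03 s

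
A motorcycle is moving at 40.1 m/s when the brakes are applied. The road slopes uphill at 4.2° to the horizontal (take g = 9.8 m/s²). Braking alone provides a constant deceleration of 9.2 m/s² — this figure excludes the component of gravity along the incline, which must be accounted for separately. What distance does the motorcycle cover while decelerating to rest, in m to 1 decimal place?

Gravity along the uphill slope adds to the braking deceleration: a_eff = 9.200 + 9.8·sin 4.2° = 9.200 + 0.718 = 9.918 m/s².
Braking distance = v²/(2a) = 40.1000² / (2 × 9.918) = 1608.010 / 19.836 = 81.065 m.

Braking distance ≈ 81.1 m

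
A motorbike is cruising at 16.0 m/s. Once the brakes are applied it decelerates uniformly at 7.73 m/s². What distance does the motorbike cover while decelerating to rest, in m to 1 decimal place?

Braking distance ≈ 16.6 m

Braking distance = v²/(2a) = 16.0000² / (2 × 7.730) = 256.000 / 15.460 = 16.559 m.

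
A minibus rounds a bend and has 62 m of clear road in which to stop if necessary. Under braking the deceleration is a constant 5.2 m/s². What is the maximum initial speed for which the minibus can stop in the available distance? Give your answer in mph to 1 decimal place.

v²/(2a) = d ⇒ v = √(2 × 5.200 × 62) = √644.80 = 25.3929 m/s.
25.3929 m/s ÷ 0.44704 = 56.802 mph.

Maximum speed ≈ 56.8 mph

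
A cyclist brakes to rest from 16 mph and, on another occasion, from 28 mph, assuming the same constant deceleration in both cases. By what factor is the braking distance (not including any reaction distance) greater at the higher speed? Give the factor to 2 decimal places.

Factor ≈ 3.06

Braking distance d = v²/(2a), so with a fixed, d ∝ v².
Factor = (28/16)² = 1.7500² = 3.0625.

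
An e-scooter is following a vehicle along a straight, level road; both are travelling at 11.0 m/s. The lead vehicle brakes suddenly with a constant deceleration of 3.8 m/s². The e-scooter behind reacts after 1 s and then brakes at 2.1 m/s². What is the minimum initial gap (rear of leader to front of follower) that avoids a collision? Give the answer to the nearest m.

Leader travels v²/(2a_L) = 121.000 / 7.600 = 15.921 m before stopping.
Follower covers v·t_r = 11.0000 × 1 = 11.000 m while reacting, then v²/(2a_F) = 121.000 / 4.200 = 28.810 m while braking, for a total of 11.000 + 28.810 = 39.810 m.
Since a_F ≤ a_L and the follower starts braking later, the follower is never slower than the leader, so the closest approach is when both have stopped.
Minimum gap = 39.810 − 15.921 = 23.889 m.

Minimum gap ≈ 24 m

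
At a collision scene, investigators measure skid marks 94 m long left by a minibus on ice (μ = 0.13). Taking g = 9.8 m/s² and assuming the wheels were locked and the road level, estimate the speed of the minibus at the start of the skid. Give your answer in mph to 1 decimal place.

Initial speed ≈ 34.6 mph

Deceleration a = μg = 0.13 × 9.8 = 1.274 m/s².
v = √(2a·d) = √(2 × 1.274 × 94) = √239.512 = 15.4762 m/s.
= 15.4762 ÷ 0.44704 = 34.619 mph.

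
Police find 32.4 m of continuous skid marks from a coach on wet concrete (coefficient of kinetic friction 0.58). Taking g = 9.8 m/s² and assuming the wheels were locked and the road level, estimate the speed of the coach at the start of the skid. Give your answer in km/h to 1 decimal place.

Deceleration a = μg = 0.58 × 9.8 = 5.684 m/s².
v = √(2a·d) = √(2 × 5.684 × 32.4) = √368.323 = 19.1917 m/s.
= 19.1917 × 3.6 = 69.090 km/h.

Initial speed ≈ 69.1 km/h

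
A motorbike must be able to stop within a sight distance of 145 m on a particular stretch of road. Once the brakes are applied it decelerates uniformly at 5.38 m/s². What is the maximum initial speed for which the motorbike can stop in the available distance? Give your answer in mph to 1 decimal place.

Maximum speed ≈ 88.4 mph

v²/(2a) = d ⇒ v = √(2 × 5.380 × 145) = √1560.20 = 39.4994 m/s.
39.4994 m/s ÷ 0.44704 = 88.358 mph.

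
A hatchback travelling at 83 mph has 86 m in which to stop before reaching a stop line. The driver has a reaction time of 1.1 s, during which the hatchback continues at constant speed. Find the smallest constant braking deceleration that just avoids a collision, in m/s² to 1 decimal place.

Required deceleration ≈ 15.2 m/s²

83 mph × 0.44704 = 37.1043 m/s.
Distance covered during reaction = 37.1043 × 1.1 = 40.815 m.
Distance available for braking: 86 − 40.815 = 45.185 m.
v² = 2a·d ⇒ a = v²/(2d) = 37.1043² / (2 × 45.185) = 1376.729 / 90.370 = 15.2344 m/s².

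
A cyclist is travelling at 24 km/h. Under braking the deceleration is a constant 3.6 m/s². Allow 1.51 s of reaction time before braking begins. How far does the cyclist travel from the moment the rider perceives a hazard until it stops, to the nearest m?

24 km/h ÷ 3.6 = 6.6667 m/s.
Reaction distance = v·t_r = 6.6667 × 1.51 = 10.067 m.
Braking distance = v²/(2a) = 6.6667² / (2 × 3.600) = 44.445 / 7.200 = 6.173 m.
Total = 10.067 + 6.173 = 16.240 m.

Total stopping distance ≈ 16 m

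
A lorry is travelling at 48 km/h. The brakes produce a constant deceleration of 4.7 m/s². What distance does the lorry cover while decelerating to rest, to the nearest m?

Braking distance ≈ 19 m

48 km/h ÷ 3.6 = 13.3333 m/s.
Braking distance = v²/(2a) = 13.3333² / (2 × 4.700) = 177.777 / 9.400 = 18.912 m.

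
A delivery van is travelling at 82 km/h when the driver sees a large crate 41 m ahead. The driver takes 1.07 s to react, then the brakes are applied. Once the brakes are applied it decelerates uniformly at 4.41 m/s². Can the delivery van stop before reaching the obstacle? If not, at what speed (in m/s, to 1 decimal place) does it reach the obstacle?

82 km/h ÷ 3.6 = 22.7778 m/s.
Reaction distance = 22.7778 × 1.07 = 24.372 m.
Braking distance needed to stop: v²/(2a) = 518.828 / 8.820 = 58.824 m, so total needed = 24.372 + 58.824 = 83.196 m > 41 m — it cannot stop.
Distance remaining when braking begins: 41 − 24.372 = 16.628 m.
v² = v₀² − 2a·d = 518.828 − 2 × 4.410 × 16.628 = 372.169 m²/s².
v = √372.169 = 19.292 m/s.

No — it strikes the obstacle at 19.3 m/s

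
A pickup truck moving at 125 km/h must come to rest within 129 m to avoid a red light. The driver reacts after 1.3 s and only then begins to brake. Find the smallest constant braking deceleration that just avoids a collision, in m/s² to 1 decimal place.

125 km/h ÷ 3.6 = 34.7222 m/s.
Distance covered during reaction = 34.7222 × 1.3 = 45.139 m.
Distance available for braking: 129 − 45.139 = 83.861 m.
v² = 2a·d ⇒ a = v²/(2d) = 34.7222² / (2 × 83.861) = 1205.631 / 167.722 = 7.1883 m/s².

Required deceleration ≈ 7.2 m/s²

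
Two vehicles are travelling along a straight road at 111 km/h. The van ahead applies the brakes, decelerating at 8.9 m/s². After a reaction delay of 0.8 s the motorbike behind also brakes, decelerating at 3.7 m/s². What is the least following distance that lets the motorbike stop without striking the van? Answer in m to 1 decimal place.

111 km/h ÷ 3.6 = 30.8333 m/s.
Leader travels v²/(2a_L) = 950.692 / 17.800 = 53.410 m before stopping.
Follower covers v·t_r = 30.8333 × 0.8 = 24.667 m while reacting, then v²/(2a_F) = 950.692 / 7.400 = 128.472 m while braking, for a total of 24.667 + 128.472 = 153.139 m.
Since a_F ≤ a_L and the follower starts braking later, the follower is never slower than the leader, so the closest approach is when both have stopped.
Minimum gap = 153.139 − 53.410 = 99.729 m.

Minimum gap ≈ 99.7 m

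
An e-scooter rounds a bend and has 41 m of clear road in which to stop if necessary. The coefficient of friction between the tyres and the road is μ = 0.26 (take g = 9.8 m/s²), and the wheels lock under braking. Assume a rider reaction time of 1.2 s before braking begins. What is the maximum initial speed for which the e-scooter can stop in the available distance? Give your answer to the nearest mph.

Maximum speed ≈ 26 mph

a = μg = 0.26 × 9.8 = 2.548 m/s².
Stopping distance: v·t_r + v²/(2a) = 41 with t_r = 1.2 s and a = 2.548 m/s².
So v² + 6.115 v − 208.94 = 0.
Positive root: v = −a·t_r + √((a·t_r)² + 2a·d) = −3.058 + √(9.351 + 208.94) = 11.7167 m/s.
11.7167 m/s ÷ 0.44704 = 26.210 mph.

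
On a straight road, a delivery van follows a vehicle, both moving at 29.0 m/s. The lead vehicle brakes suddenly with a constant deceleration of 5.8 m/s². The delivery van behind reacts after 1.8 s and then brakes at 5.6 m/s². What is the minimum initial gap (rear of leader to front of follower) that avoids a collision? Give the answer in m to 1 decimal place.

Minimum gap ≈ 54.8 m

Leader travels v²/(2a_L) = 841.000 / 11.600 = 72.500 m before stopping.
Follower covers v·t_r = 29.0000 × 1.8 = 52.200 m while reacting, then v²/(2a_F) = 841.000 / 11.200 = 75.089 m while braking, for a total of 52.200 + 75.089 = 127.289 m.
Since a_F ≤ a_L and the follower starts braking later, the follower is never slower than the leader, so the closest approach is when both have stopped.
Minimum gap = 127.289 − 72.500 = 54.789 m.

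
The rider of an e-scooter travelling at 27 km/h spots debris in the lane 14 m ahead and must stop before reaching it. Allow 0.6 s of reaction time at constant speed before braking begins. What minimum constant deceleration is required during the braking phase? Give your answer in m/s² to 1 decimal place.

27 km/h ÷ 3.6 = 7.5000 m/s.
Distance covered during reaction = 7.5000 × 0.6 = 4.500 m.
Distance available for braking: 14 − 4.500 = 9.500 m.
v² = 2a·d ⇒ a = v²/(2d) = 7.5000² / (2 × 9.500) = 56.250 / 19.000 = 2.9605 m/s².

Required deceleration ≈ 3.0 m/s²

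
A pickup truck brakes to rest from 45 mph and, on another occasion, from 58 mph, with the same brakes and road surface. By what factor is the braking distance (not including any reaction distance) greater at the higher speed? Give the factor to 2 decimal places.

Braking distance d = v²/(2a), so with a fixed, d ∝ v².
Factor = (58/45)² = 1.2889² = 1.6613.

Factor ≈ 1.66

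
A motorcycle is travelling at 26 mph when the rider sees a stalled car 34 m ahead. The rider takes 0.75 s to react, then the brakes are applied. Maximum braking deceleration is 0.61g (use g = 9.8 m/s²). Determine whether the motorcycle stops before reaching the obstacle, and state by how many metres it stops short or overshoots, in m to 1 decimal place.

26 mph × 0.44704 = 11.6230 m/s.
a = 0.61 × 9.8 = 5.978 m/s².
Reaction distance = 11.6230 × 0.75 = 8.717 m.
Braking distance = v²/(2a) = 135.094 / 11.956 = 11.299 m.
Total stopping distance = 8.717 + 11.299 = 20.016 m, vs 34 m available — it stops with 34 − 20.016 = 13.984 m to spare.

Yes — it stops 14.0 m short of the obstacle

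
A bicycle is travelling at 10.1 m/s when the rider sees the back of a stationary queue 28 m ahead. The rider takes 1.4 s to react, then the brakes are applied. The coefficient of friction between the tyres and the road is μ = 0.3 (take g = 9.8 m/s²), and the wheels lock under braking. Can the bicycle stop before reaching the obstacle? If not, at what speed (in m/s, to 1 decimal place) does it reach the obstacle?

a = μg = 0.3 × 9.8 = 2.940 m/s².
Reaction distance = 10.1000 × 1.4 = 14.140 m.
Braking distance needed to stop: v²/(2a) = 102.010 / 5.880 = 17.349 m, so total needed = 14.140 + 17.349 = 31.489 m > 28 m — it cannot stop.
Distance remaining when braking begins: 28 − 14.140 = 13.860 m.
v² = v₀² − 2a·d = 102.010 − 2 × 2.940 × 13.860 = 20.513 m²/s².
v = √20.513 = 4.529 m/s.

No — it strikes the obstacle at 4.5 m/s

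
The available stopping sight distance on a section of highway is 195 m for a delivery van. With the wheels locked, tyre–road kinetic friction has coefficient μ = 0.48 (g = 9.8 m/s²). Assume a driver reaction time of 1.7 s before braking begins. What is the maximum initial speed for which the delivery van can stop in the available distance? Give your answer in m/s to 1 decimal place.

Maximum speed ≈ 35.6 m/s

a = μg = 0.48 × 9.8 = 4.704 m/s².
Stopping distance: v·t_r + v²/(2a) = 195 with t_r = 1.7 s and a = 4.704 m/s².
So v² + 15.994 v − 1834.56 = 0.
Positive root: v = −a·t_r + √((a·t_r)² + 2a·d) = −7.997 + √(63.952 + 1834.56) = 35.5749 m/s.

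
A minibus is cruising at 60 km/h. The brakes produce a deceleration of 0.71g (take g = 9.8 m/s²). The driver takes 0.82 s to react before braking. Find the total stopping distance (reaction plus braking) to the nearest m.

Total stopping distance ≈ 34 m

60 km/h ÷ 3.6 = 16.6667 m/s.
a = 0.71 × 9.8 = 6.958 m/s².
Reaction distance = v·t_r = 16.6667 × 0.82 = 13.667 m.
Braking distance = v²/(2a) = 16.6667² / (2 × 6.958) = 277.779 / 13.916 = 19.961 m.
Total = 13.667 + 19.961 = 33.628 m.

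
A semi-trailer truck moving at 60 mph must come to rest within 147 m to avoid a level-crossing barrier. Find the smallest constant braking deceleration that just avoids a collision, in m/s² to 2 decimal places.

60 mph × 0.44704 = 26.8224 m/s.
v² = 2a·d ⇒ a = v²/(2d) = 26.8224² / (2 × 147.000) = 719.441 / 294.000 = 2.4471 m/s².

Required deceleration ≈ 2.45 m/s²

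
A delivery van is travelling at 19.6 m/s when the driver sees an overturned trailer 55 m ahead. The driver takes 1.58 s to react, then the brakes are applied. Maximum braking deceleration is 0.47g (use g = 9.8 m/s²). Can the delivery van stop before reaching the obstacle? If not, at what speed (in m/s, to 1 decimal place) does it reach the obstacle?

a = 0.47 × 9.8 = 4.606 m/s².
Reaction distance = 19.6000 × 1.58 = 30.968 m.
Braking distance needed to stop: v²/(2a) = 384.160 / 9.212 = 41.702 m, so total needed = 30.968 + 41.702 = 72.670 m > 55 m — it cannot stop.
Distance remaining when braking begins: 55 − 30.968 = 24.032 m.
v² = v₀² − 2a·d = 384.160 − 2 × 4.606 × 24.032 = 162.777 m²/s².
v = √162.777 = 12.758 m/s.

No — it strikes the obstacle at 12.8 m/s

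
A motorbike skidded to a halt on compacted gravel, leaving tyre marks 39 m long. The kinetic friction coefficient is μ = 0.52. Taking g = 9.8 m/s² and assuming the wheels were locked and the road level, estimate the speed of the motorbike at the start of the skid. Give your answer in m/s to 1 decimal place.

Initial speed ≈ 19.9 m/s

Deceleration a = μg = 0.52 × 9.8 = 5.096 m/s².
v = √(2a·d) = √(2 × 5.096 × 39) = √397.488 = 19.9371 m/s.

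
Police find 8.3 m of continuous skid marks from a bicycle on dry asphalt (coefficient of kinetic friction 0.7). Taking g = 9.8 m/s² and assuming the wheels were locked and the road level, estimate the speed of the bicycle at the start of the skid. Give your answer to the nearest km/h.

Initial speed ≈ 38 km/h

Deceleration a = μg = 0.7 × 9.8 = 6.860 m/s².
v = √(2a·d) = √(2 × 6.860 × 8.3) = √113.876 = 10.6713 m/s.
= 10.6713 × 3.6 = 38.417 km/h.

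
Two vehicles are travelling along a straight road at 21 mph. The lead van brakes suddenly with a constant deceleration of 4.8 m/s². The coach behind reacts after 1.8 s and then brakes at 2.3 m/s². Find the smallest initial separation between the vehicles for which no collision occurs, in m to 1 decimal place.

21 mph × 0.44704 = 9.3878 m/s.
Leader travels v²/(2a_L) = 88.131 / 9.600 = 9.180 m before stopping.
Follower covers v·t_r = 9.3878 × 1.8 = 16.898 m while reacting, then v²/(2a_F) = 88.131 / 4.600 = 19.159 m while braking, for a total of 16.898 + 19.159 = 36.057 m.
Since a_F ≤ a_L and the follower starts braking later, the follower is never slower than the leader, so the closest approach is when both have stopped.
Minimum gap = 36.057 − 9.180 = 26.877 m.

Minimum gap ≈ 26.9 m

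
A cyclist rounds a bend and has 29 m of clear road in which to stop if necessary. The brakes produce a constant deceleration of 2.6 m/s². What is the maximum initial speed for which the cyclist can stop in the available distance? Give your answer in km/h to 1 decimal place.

Maximum speed ≈ 44.2 km/h

v²/(2a) = d ⇒ v = √(2 × 2.600 × 29) = √150.80 = 12.2801 m/s.
12.2801 m/s × 3.6 = 44.208 km/h.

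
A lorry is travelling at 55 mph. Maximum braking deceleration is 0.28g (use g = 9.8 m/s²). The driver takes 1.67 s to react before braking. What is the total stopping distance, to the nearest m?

55 mph × 0.44704 = 24.5872 m/s.
a = 0.28 × 9.8 = 2.744 m/s².
Reaction distance = v·t_r = 24.5872 × 1.67 = 41.061 m.
Braking distance = v²/(2a) = 24.5872² / (2 × 2.744) = 604.530 / 5.488 = 110.155 m.
Total = 41.061 + 110.155 = 151.216 m.

Total stopping distance ≈ 151 m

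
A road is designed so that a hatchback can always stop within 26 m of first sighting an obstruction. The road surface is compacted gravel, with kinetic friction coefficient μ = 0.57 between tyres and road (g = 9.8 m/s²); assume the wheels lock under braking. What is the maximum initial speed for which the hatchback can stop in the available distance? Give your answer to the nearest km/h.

Maximum speed ≈ 61 km/h

a = μg = 0.57 × 9.8 = 5.586 m/s².
v²/(2a) = d ⇒ v = √(2 × 5.586 × 26) = √290.47 = 17.0432 m/s.
17.0432 m/s × 3.6 = 61.356 km/h.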